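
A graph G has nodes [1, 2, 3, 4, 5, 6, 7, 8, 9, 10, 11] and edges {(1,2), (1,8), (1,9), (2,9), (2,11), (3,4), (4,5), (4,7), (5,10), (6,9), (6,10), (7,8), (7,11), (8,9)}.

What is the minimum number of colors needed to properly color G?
χ(G) = 3

Clique number ω(G) = 3 (lower bound: χ ≥ ω).
The clique on [1, 8, 9] has size 3, forcing χ ≥ 3, and the coloring below uses 3 colors, so χ(G) = 3.
A valid 3-coloring: color 1: [3, 5, 7, 9]; color 2: [1, 4, 10, 11]; color 3: [2, 6, 8].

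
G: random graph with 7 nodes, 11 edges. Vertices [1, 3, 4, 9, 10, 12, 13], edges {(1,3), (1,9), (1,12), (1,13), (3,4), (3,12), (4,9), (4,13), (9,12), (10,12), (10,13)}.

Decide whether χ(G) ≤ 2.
The clique on vertices [1, 9, 12] has size 3 > 2, so it alone needs 3 colors.

No, G is not 2-colorable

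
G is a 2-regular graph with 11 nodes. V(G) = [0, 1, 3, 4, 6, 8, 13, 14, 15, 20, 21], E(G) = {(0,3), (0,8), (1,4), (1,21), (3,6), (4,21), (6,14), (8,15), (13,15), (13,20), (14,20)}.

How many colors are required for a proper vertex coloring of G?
χ(G) = 3

Clique number ω(G) = 3 (lower bound: χ ≥ ω).
The clique on [1, 4, 21] has size 3, forcing χ ≥ 3, and the coloring below uses 3 colors, so χ(G) = 3.
A valid 3-coloring: color 1: [1, 3, 8, 13, 14]; color 2: [0, 6, 15, 20, 21]; color 3: [4].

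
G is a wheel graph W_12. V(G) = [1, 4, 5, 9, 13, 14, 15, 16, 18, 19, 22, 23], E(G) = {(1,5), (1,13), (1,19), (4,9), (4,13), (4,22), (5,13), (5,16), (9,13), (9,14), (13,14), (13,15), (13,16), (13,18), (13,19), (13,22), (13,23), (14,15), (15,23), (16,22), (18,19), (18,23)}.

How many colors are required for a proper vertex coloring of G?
χ(G) = 4

Clique number ω(G) = 3 (lower bound: χ ≥ ω).
Odd cycle [14, 9, 4, 22, 16, 5, 1, 19, 18, 23, 15] needs 3 colors (χ ≥ 3).
Vertex 13 is adjacent to every vertex of [1, 4, 5, 9, 14, 15, 16, 18, 19, 22, 23], which already need 3 colors among themselves, so 13 needs a new color (χ ≥ 4).
The coloring below uses 4 colors, so χ(G) = 4.
A valid 4-coloring: color 1: [13]; color 2: [1, 4, 14, 16, 23]; color 3: [5, 9, 15, 19, 22]; color 4: [18].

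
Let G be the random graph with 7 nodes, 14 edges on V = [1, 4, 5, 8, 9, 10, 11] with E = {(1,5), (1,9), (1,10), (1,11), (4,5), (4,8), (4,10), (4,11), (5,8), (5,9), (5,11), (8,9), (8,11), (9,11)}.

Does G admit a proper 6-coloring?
Yes, G is 6-colorable

A valid 6-coloring: color 1: [5, 10]; color 2: [11]; color 3: [4, 9]; color 4: [1, 8].
(χ(G) = 4 ≤ 6.)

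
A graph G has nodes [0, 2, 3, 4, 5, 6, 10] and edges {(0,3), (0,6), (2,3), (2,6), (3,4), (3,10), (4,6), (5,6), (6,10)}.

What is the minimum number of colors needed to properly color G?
χ(G) = 2

Clique number ω(G) = 2 (lower bound: χ ≥ ω).
The graph is bipartite (no odd cycle), so 2 colors suffice: χ(G) = 2.
A valid 2-coloring: color 1: [3, 6]; color 2: [0, 2, 4, 5, 10].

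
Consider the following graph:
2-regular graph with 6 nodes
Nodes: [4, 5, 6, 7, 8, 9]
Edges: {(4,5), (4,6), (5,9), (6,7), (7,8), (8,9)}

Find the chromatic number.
Clique number ω(G) = 2 (lower bound: χ ≥ ω).
The graph is bipartite (no odd cycle), so 2 colors suffice: χ(G) = 2.
A valid 2-coloring: color 1: [5, 6, 8]; color 2: [4, 7, 9].

χ(G) = 2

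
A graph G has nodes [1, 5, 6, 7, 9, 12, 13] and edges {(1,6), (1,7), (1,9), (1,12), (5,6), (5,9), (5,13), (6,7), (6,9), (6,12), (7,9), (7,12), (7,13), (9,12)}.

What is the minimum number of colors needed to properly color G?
χ(G) = 5

Clique number ω(G) = 5 (lower bound: χ ≥ ω).
The clique on [1, 6, 7, 9, 12] has size 5, forcing χ ≥ 5, and the coloring below uses 5 colors, so χ(G) = 5.
A valid 5-coloring: color 1: [9, 13]; color 2: [6]; color 3: [5, 7]; color 4: [12]; color 5: [1].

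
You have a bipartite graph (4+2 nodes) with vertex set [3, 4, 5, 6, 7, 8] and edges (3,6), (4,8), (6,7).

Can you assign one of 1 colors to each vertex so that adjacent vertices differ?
Edge (4,8) forces its endpoints to differ, so 1 color is not enough.

No, G is not 1-colorable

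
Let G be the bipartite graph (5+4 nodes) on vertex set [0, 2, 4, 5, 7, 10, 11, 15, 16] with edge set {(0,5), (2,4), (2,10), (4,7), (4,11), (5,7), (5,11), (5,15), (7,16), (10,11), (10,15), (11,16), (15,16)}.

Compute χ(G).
χ(G) = 2

Clique number ω(G) = 2 (lower bound: χ ≥ ω).
The graph is bipartite (no odd cycle), so 2 colors suffice: χ(G) = 2.
A valid 2-coloring: color 1: [0, 2, 7, 11, 15]; color 2: [4, 5, 10, 16].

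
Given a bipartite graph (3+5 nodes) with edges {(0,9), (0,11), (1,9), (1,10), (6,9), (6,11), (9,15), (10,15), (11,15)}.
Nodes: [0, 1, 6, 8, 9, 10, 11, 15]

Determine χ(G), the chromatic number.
Clique number ω(G) = 2 (lower bound: χ ≥ ω).
The graph is bipartite (no odd cycle), so 2 colors suffice: χ(G) = 2.
A valid 2-coloring: color 1: [8, 9, 10, 11]; color 2: [0, 1, 6, 15].

χ(G) = 2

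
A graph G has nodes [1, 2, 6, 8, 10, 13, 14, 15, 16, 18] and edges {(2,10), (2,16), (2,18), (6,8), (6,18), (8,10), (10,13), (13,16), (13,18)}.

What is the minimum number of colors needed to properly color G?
χ(G) = 3

Clique number ω(G) = 2 (lower bound: χ ≥ ω).
Odd cycle [18, 13, 10, 8, 6] needs 3 colors (χ ≥ 3).
The coloring below uses 3 colors, so χ(G) = 3.
A valid 3-coloring: color 1: [1, 2, 8, 13, 14, 15]; color 2: [10, 16, 18]; color 3: [6].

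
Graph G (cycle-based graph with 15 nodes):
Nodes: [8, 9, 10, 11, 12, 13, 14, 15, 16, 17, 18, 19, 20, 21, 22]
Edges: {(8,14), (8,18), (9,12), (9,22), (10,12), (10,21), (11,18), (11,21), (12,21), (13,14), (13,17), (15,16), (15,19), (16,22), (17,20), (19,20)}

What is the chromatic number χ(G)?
Clique number ω(G) = 3 (lower bound: χ ≥ ω).
The clique on [10, 12, 21] has size 3, forcing χ ≥ 3, and the coloring below uses 3 colors, so χ(G) = 3.
A valid 3-coloring: color 1: [9, 14, 16, 17, 18, 19, 21]; color 2: [8, 11, 12, 13, 15, 20, 22]; color 3: [10].

χ(G) = 3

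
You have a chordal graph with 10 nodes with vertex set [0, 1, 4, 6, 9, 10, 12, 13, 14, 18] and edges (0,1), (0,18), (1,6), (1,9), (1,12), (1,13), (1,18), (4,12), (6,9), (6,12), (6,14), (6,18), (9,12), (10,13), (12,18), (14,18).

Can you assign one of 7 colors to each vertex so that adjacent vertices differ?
Yes, G is 7-colorable

A valid 7-coloring: color 1: [1, 4, 10, 14]; color 2: [0, 6, 13]; color 3: [9, 18]; color 4: [12].
(χ(G) = 4 ≤ 7.)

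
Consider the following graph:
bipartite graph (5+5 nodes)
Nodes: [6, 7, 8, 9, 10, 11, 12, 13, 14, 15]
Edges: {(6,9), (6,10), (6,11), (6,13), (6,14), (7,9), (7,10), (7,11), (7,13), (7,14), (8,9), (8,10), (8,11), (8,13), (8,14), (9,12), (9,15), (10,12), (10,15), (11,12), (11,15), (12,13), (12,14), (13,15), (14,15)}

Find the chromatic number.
χ(G) = 2

Clique number ω(G) = 2 (lower bound: χ ≥ ω).
The graph is bipartite (no odd cycle), so 2 colors suffice: χ(G) = 2.
A valid 2-coloring: color 1: [6, 7, 8, 12, 15]; color 2: [9, 10, 11, 13, 14].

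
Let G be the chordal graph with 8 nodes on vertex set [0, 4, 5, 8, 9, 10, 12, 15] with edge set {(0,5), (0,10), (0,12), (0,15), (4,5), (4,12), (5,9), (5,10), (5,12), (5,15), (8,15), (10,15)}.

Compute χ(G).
Clique number ω(G) = 4 (lower bound: χ ≥ ω).
The clique on [0, 5, 10, 15] has size 4, forcing χ ≥ 4, and the coloring below uses 4 colors, so χ(G) = 4.
A valid 4-coloring: color 1: [5, 8]; color 2: [0, 4, 9]; color 3: [12, 15]; color 4: [10].

χ(G) = 4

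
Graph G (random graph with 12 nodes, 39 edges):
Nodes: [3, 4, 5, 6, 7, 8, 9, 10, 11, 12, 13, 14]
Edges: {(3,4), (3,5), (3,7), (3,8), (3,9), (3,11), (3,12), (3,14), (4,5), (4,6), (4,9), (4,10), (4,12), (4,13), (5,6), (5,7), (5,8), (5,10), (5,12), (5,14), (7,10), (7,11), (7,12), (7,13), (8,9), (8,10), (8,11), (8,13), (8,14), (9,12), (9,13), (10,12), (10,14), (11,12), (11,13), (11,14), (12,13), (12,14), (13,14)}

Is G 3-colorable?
The clique on vertices [5, 8, 10, 14] has size 4 > 3, so it alone needs 4 colors.

No, G is not 3-colorable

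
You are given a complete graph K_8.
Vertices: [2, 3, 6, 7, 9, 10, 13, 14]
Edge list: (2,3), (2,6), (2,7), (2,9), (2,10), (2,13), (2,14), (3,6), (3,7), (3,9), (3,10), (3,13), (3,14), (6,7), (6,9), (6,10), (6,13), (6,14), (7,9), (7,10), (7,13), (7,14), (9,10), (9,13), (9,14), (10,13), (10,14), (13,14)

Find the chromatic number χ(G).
Clique number ω(G) = 8 (lower bound: χ ≥ ω).
The clique on [2, 3, 6, 7, 9, 10, 13, 14] has size 8, forcing χ ≥ 8, and the coloring below uses 8 colors, so χ(G) = 8.
A valid 8-coloring: color 1: [7]; color 2: [9]; color 3: [3]; color 4: [6]; color 5: [10]; color 6: [14]; color 7: [2]; color 8: [13].

χ(G) = 8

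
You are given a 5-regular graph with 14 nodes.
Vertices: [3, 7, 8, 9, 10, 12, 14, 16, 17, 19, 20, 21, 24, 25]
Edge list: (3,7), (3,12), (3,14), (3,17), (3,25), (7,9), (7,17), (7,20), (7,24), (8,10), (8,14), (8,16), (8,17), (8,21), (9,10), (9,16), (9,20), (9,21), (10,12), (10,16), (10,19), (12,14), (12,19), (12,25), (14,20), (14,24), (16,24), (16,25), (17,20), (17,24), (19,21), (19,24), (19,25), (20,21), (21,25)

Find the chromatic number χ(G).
χ(G) = 4

Clique number ω(G) = 3 (lower bound: χ ≥ ω).
Suppose a proper 3-coloring c exists. The clique [3, 7, 17] takes 3 distinct colors; by symmetry let c(3) = 1, c(7) = 2, c(17) = 3.
- Vertex 20: neighbors [7, 17] already have colors [2, 3] ⇒ c(20) = 1.
- Vertex 9: neighbors [20, 7] already have colors [1, 2] ⇒ c(9) = 3.
- Vertex 21: neighbors [20, 9] already have colors [1, 3] ⇒ c(21) = 2.
- Vertex 8: neighbors [21, 17] already have colors [2, 3] ⇒ c(8) = 1.
- Vertex 10: neighbors [8, 9] already have colors [1, 3] ⇒ c(10) = 2.
- Vertex 16: neighbors [8, 10, 9] already have colors [1, 2, 3] — all 3 colors blocked. Contradiction.
The forced assignments end in a contradiction, so G has no proper 3-coloring (χ ≥ 4).
The coloring below uses 4 colors, so χ(G) = 4.
A valid 4-coloring: color 1: [3, 8, 20, 24]; color 2: [9, 14, 17, 19]; color 3: [7, 12, 16, 21]; color 4: [10, 25].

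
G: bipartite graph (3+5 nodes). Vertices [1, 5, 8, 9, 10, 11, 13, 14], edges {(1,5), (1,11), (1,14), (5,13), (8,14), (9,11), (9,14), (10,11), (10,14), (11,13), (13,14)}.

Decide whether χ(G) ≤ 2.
Yes, G is 2-colorable

A valid 2-coloring: color 1: [5, 11, 14]; color 2: [1, 8, 9, 10, 13].
(χ(G) = 2 ≤ 2.)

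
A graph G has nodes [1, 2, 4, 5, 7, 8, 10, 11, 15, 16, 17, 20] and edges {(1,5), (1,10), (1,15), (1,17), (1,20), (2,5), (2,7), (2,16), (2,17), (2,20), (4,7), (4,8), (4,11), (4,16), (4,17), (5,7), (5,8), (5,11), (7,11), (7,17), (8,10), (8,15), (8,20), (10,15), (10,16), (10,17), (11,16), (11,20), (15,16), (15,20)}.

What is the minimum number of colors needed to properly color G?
χ(G) = 4

Clique number ω(G) = 3 (lower bound: χ ≥ ω).
Odd cycle [11, 4, 17, 2, 5] needs 3 colors (χ ≥ 3).
Vertex 7 is adjacent to every vertex of [2, 4, 5, 11, 17], which already need 3 colors among themselves, so 7 needs a new color (χ ≥ 4).
The coloring below uses 4 colors, so χ(G) = 4.
A valid 4-coloring: color 1: [1, 7, 8, 16]; color 2: [4, 5, 10, 20]; color 3: [2, 11, 15]; color 4: [17].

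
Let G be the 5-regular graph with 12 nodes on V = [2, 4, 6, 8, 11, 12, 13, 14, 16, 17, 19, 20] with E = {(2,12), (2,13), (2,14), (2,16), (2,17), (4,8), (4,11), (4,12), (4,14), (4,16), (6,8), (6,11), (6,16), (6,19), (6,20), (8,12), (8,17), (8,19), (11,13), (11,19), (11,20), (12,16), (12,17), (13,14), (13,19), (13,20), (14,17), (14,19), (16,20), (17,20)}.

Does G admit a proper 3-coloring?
Odd cycle [4, 8, 17, 2, 16] needs 3 colors (χ ≥ 3).
Vertex 12 is adjacent to every vertex of [2, 4, 8, 16, 17], which already need 3 colors among themselves, so 12 needs a new color (χ ≥ 4).
Hence χ(G) ≥ 4 > 3, so no proper 3-coloring exists.

No, G is not 3-colorable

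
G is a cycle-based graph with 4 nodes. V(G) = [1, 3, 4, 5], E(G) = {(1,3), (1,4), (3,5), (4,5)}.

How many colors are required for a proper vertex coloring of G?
χ(G) = 2

Clique number ω(G) = 2 (lower bound: χ ≥ ω).
The graph is bipartite (no odd cycle), so 2 colors suffice: χ(G) = 2.
A valid 2-coloring: color 1: [1, 5]; color 2: [3, 4].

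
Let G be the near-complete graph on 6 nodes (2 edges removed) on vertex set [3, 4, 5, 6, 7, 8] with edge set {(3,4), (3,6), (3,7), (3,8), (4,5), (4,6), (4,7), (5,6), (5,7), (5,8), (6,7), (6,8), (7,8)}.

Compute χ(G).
Clique number ω(G) = 4 (lower bound: χ ≥ ω).
The clique on [3, 6, 7, 8] has size 4, forcing χ ≥ 4, and the coloring below uses 4 colors, so χ(G) = 4.
A valid 4-coloring: color 1: [7]; color 2: [6]; color 3: [4, 8]; color 4: [3, 5].

χ(G) = 4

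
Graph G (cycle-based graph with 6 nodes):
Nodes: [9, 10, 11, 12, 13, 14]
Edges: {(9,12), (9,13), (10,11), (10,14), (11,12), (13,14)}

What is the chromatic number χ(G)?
χ(G) = 2

Clique number ω(G) = 2 (lower bound: χ ≥ ω).
The graph is bipartite (no odd cycle), so 2 colors suffice: χ(G) = 2.
A valid 2-coloring: color 1: [9, 11, 14]; color 2: [10, 12, 13].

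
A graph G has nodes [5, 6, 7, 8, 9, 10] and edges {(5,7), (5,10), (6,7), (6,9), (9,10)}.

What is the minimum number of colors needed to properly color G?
χ(G) = 3

Clique number ω(G) = 2 (lower bound: χ ≥ ω).
Odd cycle [5, 10, 9, 6, 7] needs 3 colors (χ ≥ 3).
The coloring below uses 3 colors, so χ(G) = 3.
A valid 3-coloring: color 1: [5, 6, 8]; color 2: [7, 10]; color 3: [9].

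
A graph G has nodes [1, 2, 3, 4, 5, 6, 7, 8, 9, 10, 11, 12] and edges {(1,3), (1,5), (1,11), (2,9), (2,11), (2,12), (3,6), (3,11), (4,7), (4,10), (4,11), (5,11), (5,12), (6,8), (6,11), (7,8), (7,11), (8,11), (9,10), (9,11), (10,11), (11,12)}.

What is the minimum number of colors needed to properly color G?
Clique number ω(G) = 3 (lower bound: χ ≥ ω).
Odd cycle [4, 7, 8, 6, 3, 1, 5, 12, 2, 9, 10] needs 3 colors (χ ≥ 3).
Vertex 11 is adjacent to every vertex of [1, 2, 3, 4, 5, 6, 7, 8, 9, 10, 12], which already need 3 colors among themselves, so 11 needs a new color (χ ≥ 4).
The coloring below uses 4 colors, so χ(G) = 4.
A valid 4-coloring: color 1: [11]; color 2: [3, 4, 5, 8, 9]; color 3: [1, 6, 7, 10, 12]; color 4: [2].

χ(G) = 4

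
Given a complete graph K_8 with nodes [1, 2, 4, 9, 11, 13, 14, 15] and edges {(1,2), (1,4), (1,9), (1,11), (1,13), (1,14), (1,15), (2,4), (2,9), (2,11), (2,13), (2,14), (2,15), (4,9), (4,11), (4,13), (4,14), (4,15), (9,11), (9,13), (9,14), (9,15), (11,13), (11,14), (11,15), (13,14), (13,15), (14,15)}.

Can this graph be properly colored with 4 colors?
No, G is not 4-colorable

The clique on vertices [1, 2, 4, 9, 11, 13, 14, 15] has size 8 > 4, so it alone needs 8 colors.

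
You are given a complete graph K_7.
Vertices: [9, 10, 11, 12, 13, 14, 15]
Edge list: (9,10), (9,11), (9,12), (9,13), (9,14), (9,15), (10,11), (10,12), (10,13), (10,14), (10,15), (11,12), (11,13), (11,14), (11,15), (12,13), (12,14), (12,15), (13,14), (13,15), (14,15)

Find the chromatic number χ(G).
Clique number ω(G) = 7 (lower bound: χ ≥ ω).
The clique on [9, 10, 11, 12, 13, 14, 15] has size 7, forcing χ ≥ 7, and the coloring below uses 7 colors, so χ(G) = 7.
A valid 7-coloring: color 1: [15]; color 2: [11]; color 3: [14]; color 4: [10]; color 5: [12]; color 6: [9]; color 7: [13].

χ(G) = 7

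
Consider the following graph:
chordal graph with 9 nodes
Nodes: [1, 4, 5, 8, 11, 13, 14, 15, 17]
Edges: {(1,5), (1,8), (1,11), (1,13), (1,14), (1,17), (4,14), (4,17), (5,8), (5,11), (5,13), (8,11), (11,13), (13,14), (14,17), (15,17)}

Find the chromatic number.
Clique number ω(G) = 4 (lower bound: χ ≥ ω).
The clique on [1, 5, 8, 11] has size 4, forcing χ ≥ 4, and the coloring below uses 4 colors, so χ(G) = 4.
A valid 4-coloring: color 1: [1, 4, 15]; color 2: [5, 14]; color 3: [8, 13, 17]; color 4: [11].

χ(G) = 4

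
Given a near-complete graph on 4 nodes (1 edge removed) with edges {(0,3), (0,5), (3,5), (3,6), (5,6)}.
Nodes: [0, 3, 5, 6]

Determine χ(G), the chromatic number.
χ(G) = 3

Clique number ω(G) = 3 (lower bound: χ ≥ ω).
The clique on [0, 3, 5] has size 3, forcing χ ≥ 3, and the coloring below uses 3 colors, so χ(G) = 3.
A valid 3-coloring: color 1: [3]; color 2: [5]; color 3: [0, 6].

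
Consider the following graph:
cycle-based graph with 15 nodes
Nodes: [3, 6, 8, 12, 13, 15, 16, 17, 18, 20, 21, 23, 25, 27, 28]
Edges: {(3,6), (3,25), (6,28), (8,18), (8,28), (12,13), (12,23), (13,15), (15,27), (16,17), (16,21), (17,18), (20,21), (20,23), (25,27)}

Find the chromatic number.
χ(G) = 3

Clique number ω(G) = 2 (lower bound: χ ≥ ω).
Odd cycle [8, 18, 17, 16, 21, 20, 23, 12, 13, 15, 27, 25, 3, 6, 28] needs 3 colors (χ ≥ 3).
The coloring below uses 3 colors, so χ(G) = 3.
A valid 3-coloring: color 1: [6, 8, 13, 17, 21, 23, 27]; color 2: [12, 15, 16, 18, 20, 25, 28]; color 3: [3].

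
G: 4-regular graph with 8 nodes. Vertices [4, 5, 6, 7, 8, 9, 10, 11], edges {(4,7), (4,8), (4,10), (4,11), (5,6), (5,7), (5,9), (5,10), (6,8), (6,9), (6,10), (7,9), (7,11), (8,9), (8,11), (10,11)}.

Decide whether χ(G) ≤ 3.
No, G is not 3-colorable

Suppose a proper 3-coloring c exists. The clique [4, 7, 11] takes 3 distinct colors; by symmetry let c(4) = 1, c(7) = 2, c(11) = 3.
- Vertex 8: neighbors [4, 11] already have colors [1, 3] ⇒ c(8) = 2.
- Vertex 10: neighbors [4, 11] already have colors [1, 3] ⇒ c(10) = 2.
- Vertex 5: neighbors [7] already have colors [2]; try each remaining color.
- Case c(5) = 1:
  - Vertex 6: neighbors [5, 8] already have colors [1, 2] ⇒ c(6) = 3.
  - Vertex 9: neighbors [5, 7, 6] already have colors [1, 2, 3] — all 3 colors blocked. Contradiction.
- Case c(5) = 3:
  - Vertex 6: neighbors [8, 5] already have colors [2, 3] ⇒ c(6) = 1.
  - Vertex 9: neighbors [6, 7, 5] already have colors [1, 2, 3] — all 3 colors blocked. Contradiction.
Every case ends in a contradiction, so G has no proper 3-coloring (χ ≥ 4).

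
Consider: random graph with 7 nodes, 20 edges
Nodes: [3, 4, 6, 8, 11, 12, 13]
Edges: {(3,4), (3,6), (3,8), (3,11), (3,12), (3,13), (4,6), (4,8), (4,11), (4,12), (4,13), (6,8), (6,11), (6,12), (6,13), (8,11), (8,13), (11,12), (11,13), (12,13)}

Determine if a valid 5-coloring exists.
No, G is not 5-colorable

The clique on vertices [3, 4, 6, 8, 11, 13] has size 6 > 5, so it alone needs 6 colors.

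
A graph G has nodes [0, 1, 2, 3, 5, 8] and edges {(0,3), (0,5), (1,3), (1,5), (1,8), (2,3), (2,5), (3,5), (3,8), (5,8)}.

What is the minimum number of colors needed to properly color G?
Clique number ω(G) = 4 (lower bound: χ ≥ ω).
The clique on [1, 3, 5, 8] has size 4, forcing χ ≥ 4, and the coloring below uses 4 colors, so χ(G) = 4.
A valid 4-coloring: color 1: [3]; color 2: [5]; color 3: [0, 2, 8]; color 4: [1].

χ(G) = 4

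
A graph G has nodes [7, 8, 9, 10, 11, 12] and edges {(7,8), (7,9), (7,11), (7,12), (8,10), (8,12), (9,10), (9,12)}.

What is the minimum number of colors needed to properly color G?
Clique number ω(G) = 3 (lower bound: χ ≥ ω).
The clique on [7, 8, 12] has size 3, forcing χ ≥ 3, and the coloring below uses 3 colors, so χ(G) = 3.
A valid 3-coloring: color 1: [7, 10]; color 2: [11, 12]; color 3: [8, 9].

χ(G) = 3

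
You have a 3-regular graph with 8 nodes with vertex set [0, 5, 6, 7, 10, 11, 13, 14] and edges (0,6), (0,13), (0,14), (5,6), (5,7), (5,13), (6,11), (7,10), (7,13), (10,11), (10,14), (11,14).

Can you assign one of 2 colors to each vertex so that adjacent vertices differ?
The clique on vertices [5, 7, 13] has size 3 > 2, so it alone needs 3 colors.

No, G is not 2-colorable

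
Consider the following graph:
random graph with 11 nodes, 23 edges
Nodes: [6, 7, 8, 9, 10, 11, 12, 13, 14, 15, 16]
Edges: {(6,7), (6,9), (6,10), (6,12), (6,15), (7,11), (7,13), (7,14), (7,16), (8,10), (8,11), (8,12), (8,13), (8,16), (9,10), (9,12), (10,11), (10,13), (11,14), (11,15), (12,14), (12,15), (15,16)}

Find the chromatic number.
χ(G) = 3

Clique number ω(G) = 3 (lower bound: χ ≥ ω).
The clique on [6, 9, 10] has size 3, forcing χ ≥ 3, and the coloring below uses 3 colors, so χ(G) = 3.
A valid 3-coloring: color 1: [7, 10, 12]; color 2: [6, 11, 13, 16]; color 3: [8, 9, 14, 15].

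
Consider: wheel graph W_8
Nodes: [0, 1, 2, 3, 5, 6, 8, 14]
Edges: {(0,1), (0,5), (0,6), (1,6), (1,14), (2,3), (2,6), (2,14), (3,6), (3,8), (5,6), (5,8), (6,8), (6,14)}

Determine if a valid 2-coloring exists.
The clique on vertices [0, 1, 6] has size 3 > 2, so it alone needs 3 colors.

No, G is not 2-colorable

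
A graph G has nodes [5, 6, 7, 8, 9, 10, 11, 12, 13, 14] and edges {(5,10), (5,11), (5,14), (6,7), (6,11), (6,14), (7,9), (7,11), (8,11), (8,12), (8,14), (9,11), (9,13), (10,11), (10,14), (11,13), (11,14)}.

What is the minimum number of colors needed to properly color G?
χ(G) = 4

Clique number ω(G) = 4 (lower bound: χ ≥ ω).
The clique on [5, 10, 11, 14] has size 4, forcing χ ≥ 4, and the coloring below uses 4 colors, so χ(G) = 4.
A valid 4-coloring: color 1: [11, 12]; color 2: [7, 13, 14]; color 3: [6, 8, 9, 10]; color 4: [5].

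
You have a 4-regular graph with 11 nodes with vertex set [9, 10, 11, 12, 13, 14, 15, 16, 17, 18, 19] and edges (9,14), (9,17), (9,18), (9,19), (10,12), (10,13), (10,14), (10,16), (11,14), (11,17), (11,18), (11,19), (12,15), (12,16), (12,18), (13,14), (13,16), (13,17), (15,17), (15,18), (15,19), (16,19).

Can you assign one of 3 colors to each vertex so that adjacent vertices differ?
A valid 3-coloring: color 1: [9, 11, 12, 13]; color 2: [14, 15, 16]; color 3: [10, 17, 18, 19].
(χ(G) = 3 ≤ 3.)

Yes, G is 3-colorable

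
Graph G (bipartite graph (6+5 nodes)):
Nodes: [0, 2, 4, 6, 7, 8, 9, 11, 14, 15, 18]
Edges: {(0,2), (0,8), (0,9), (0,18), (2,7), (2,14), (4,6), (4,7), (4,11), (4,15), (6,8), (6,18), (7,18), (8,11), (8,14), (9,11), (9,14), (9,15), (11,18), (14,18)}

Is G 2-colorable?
Yes, G is 2-colorable

A valid 2-coloring: color 1: [2, 4, 8, 9, 18]; color 2: [0, 6, 7, 11, 14, 15].
(χ(G) = 2 ≤ 2.)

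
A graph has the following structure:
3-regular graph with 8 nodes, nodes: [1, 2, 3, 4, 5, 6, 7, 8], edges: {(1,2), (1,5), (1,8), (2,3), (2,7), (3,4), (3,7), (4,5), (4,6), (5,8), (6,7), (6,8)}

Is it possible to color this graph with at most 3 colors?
A valid 3-coloring: color 1: [2, 4, 8]; color 2: [5, 7]; color 3: [1, 3, 6].
(χ(G) = 3 ≤ 3.)

Yes, G is 3-colorable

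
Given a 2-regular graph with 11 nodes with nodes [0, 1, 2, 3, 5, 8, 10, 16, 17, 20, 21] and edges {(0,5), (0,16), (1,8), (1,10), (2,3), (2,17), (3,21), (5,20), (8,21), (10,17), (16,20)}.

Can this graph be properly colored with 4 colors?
A valid 4-coloring: color 1: [0, 1, 17, 20, 21]; color 2: [3, 5, 8, 10, 16]; color 3: [2].
(χ(G) = 3 ≤ 4.)

Yes, G is 4-colorable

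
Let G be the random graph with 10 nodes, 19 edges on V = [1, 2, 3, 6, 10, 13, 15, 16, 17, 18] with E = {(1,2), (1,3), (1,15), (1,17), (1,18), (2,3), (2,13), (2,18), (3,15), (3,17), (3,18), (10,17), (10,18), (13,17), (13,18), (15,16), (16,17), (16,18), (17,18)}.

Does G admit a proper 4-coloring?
A valid 4-coloring: color 1: [6, 15, 18]; color 2: [2, 17]; color 3: [3, 10, 13, 16]; color 4: [1].
(χ(G) = 4 ≤ 4.)

Yes, G is 4-colorable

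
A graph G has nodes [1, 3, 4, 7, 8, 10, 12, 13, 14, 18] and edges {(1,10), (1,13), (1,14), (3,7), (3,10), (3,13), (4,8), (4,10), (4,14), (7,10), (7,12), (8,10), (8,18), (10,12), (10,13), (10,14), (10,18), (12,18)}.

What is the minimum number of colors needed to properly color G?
Clique number ω(G) = 3 (lower bound: χ ≥ ω).
Odd cycle [8, 4, 14, 1, 13, 3, 7, 12, 18] needs 3 colors (χ ≥ 3).
Vertex 10 is adjacent to every vertex of [1, 3, 4, 7, 8, 12, 13, 14, 18], which already need 3 colors among themselves, so 10 needs a new color (χ ≥ 4).
The coloring below uses 4 colors, so χ(G) = 4.
A valid 4-coloring: color 1: [10]; color 2: [8, 12, 13, 14]; color 3: [1, 3, 4, 18]; color 4: [7].

χ(G) = 4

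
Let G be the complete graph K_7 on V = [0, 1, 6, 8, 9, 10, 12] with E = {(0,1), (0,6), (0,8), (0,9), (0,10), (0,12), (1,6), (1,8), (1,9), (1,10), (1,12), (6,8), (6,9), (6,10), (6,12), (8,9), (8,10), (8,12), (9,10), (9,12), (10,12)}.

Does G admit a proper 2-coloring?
The clique on vertices [0, 1, 6, 8, 9, 10, 12] has size 7 > 2, so it alone needs 7 colors.

No, G is not 2-colorable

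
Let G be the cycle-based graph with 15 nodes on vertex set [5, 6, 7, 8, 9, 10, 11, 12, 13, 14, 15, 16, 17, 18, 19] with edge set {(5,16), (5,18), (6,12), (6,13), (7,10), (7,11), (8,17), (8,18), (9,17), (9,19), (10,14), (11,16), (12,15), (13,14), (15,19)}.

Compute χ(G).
Clique number ω(G) = 2 (lower bound: χ ≥ ω).
Odd cycle [9, 17, 8, 18, 5, 16, 11, 7, 10, 14, 13, 6, 12, 15, 19] needs 3 colors (χ ≥ 3).
The coloring below uses 3 colors, so χ(G) = 3.
A valid 3-coloring: color 1: [5, 8, 9, 10, 11, 13, 15]; color 2: [6, 7, 14, 16, 17, 18, 19]; color 3: [12].

χ(G) = 3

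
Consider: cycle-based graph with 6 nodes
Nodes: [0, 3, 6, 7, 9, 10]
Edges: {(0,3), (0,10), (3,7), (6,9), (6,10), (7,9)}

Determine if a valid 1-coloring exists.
No, G is not 1-colorable

Edge (0,10) forces its endpoints to differ, so 1 color is not enough.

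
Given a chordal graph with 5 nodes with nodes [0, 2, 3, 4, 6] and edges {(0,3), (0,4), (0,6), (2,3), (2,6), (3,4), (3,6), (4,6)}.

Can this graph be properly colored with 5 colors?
A valid 5-coloring: color 1: [3]; color 2: [6]; color 3: [0, 2]; color 4: [4].
(χ(G) = 4 ≤ 5.)

Yes, G is 5-colorable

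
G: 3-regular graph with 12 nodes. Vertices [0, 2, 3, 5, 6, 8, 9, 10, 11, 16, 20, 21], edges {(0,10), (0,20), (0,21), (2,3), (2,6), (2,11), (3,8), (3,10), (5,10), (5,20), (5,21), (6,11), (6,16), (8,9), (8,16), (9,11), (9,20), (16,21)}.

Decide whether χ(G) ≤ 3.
A valid 3-coloring: color 1: [6, 8, 10, 20, 21]; color 2: [0, 3, 5, 11, 16]; color 3: [2, 9].
(χ(G) = 3 ≤ 3.)

Yes, G is 3-colorable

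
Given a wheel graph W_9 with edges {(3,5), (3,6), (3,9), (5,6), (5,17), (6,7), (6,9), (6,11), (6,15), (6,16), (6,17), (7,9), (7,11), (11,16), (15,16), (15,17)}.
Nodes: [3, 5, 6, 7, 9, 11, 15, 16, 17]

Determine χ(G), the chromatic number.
Clique number ω(G) = 3 (lower bound: χ ≥ ω).
The clique on [3, 6, 9] has size 3, forcing χ ≥ 3, and the coloring below uses 3 colors, so χ(G) = 3.
A valid 3-coloring: color 1: [6]; color 2: [5, 9, 11, 15]; color 3: [3, 7, 16, 17].

χ(G) = 3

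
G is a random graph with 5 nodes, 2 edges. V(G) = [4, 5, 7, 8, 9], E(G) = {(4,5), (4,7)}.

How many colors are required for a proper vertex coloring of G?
Clique number ω(G) = 2 (lower bound: χ ≥ ω).
The graph is bipartite (no odd cycle), so 2 colors suffice: χ(G) = 2.
A valid 2-coloring: color 1: [4, 8, 9]; color 2: [5, 7].

χ(G) = 2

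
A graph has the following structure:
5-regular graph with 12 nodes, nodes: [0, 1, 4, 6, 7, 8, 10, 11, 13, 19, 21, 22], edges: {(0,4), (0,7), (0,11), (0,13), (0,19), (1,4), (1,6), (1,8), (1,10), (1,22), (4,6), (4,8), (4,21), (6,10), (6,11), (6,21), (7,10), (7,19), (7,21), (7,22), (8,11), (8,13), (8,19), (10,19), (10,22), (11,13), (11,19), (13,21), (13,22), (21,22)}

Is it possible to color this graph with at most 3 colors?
No, G is not 3-colorable

Suppose a proper 3-coloring c exists. The clique [0, 7, 19] takes 3 distinct colors; by symmetry let c(0) = 1, c(7) = 2, c(19) = 3.
- Vertex 10: neighbors [7, 19] already have colors [2, 3] ⇒ c(10) = 1.
- Vertex 11: neighbors [0, 19] already have colors [1, 3] ⇒ c(11) = 2.
- Vertex 6: neighbors [10, 11] already have colors [1, 2] ⇒ c(6) = 3.
- Vertex 1: neighbors [10, 6] already have colors [1, 3] ⇒ c(1) = 2.
- Vertex 4: neighbors [0, 1, 6] already have colors [1, 2, 3] — all 3 colors blocked. Contradiction.
The forced assignments end in a contradiction, so G has no proper 3-coloring (χ ≥ 4).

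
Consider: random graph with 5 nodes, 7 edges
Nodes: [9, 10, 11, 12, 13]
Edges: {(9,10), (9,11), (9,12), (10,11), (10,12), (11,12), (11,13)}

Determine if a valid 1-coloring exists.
The clique on vertices [9, 10, 11, 12] has size 4 > 1, so it alone needs 4 colors.

No, G is not 1-colorable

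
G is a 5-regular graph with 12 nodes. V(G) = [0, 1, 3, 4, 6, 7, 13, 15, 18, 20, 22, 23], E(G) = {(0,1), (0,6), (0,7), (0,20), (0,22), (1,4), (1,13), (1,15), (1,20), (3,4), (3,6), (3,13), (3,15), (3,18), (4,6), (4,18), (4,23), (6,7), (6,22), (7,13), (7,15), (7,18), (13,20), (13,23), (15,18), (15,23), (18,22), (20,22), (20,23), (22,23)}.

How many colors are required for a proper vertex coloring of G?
χ(G) = 4

Clique number ω(G) = 3 (lower bound: χ ≥ ω).
Odd cycle [13, 23, 22, 0, 1] needs 3 colors (χ ≥ 3).
Vertex 20 is adjacent to every vertex of [0, 1, 13, 22, 23], which already need 3 colors among themselves, so 20 needs a new color (χ ≥ 4).
The coloring below uses 4 colors, so χ(G) = 4.
A valid 4-coloring: color 1: [6, 18, 20]; color 2: [0, 4, 13, 15]; color 3: [1, 3, 7, 22]; color 4: [23].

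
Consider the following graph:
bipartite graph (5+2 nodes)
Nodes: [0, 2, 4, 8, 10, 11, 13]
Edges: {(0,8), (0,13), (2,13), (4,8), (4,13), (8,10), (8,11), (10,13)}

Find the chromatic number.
χ(G) = 2

Clique number ω(G) = 2 (lower bound: χ ≥ ω).
The graph is bipartite (no odd cycle), so 2 colors suffice: χ(G) = 2.
A valid 2-coloring: color 1: [8, 13]; color 2: [0, 2, 4, 10, 11].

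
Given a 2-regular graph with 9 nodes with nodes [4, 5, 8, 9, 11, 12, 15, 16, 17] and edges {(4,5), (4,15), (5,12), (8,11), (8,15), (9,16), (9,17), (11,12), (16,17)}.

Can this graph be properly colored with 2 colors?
No, G is not 2-colorable

The clique on vertices [9, 16, 17] has size 3 > 2, so it alone needs 3 colors.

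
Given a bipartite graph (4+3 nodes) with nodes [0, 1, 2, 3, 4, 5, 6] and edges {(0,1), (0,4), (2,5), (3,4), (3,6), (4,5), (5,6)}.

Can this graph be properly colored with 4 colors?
Yes, G is 4-colorable

A valid 4-coloring: color 1: [1, 2, 4, 6]; color 2: [0, 3, 5].
(χ(G) = 2 ≤ 4.)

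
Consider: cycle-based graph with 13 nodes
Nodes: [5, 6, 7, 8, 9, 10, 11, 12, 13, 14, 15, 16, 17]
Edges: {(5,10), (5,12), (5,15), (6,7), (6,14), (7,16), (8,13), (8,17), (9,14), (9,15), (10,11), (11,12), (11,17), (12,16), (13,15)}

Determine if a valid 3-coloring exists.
A valid 3-coloring: color 1: [5, 6, 9, 11, 13, 16]; color 2: [7, 8, 10, 12, 14, 15]; color 3: [17].
(χ(G) = 3 ≤ 3.)

Yes, G is 3-colorable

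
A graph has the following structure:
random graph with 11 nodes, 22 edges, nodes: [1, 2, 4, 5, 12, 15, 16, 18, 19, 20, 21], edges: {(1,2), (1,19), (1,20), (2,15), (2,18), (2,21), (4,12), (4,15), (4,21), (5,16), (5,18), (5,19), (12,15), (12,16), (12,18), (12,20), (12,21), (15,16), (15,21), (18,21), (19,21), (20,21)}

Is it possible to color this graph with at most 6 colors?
A valid 6-coloring: color 1: [1, 16, 21]; color 2: [2, 5, 12]; color 3: [15, 18, 19, 20]; color 4: [4].
(χ(G) = 4 ≤ 6.)

Yes, G is 6-colorable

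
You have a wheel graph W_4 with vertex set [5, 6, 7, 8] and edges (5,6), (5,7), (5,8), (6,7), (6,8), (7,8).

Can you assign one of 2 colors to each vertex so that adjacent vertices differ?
No, G is not 2-colorable

The clique on vertices [5, 6, 7, 8] has size 4 > 2, so it alone needs 4 colors.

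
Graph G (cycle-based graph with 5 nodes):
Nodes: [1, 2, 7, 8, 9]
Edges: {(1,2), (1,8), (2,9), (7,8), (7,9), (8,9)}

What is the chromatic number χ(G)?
χ(G) = 3

Clique number ω(G) = 3 (lower bound: χ ≥ ω).
The clique on [7, 8, 9] has size 3, forcing χ ≥ 3, and the coloring below uses 3 colors, so χ(G) = 3.
A valid 3-coloring: color 1: [2, 8]; color 2: [1, 9]; color 3: [7].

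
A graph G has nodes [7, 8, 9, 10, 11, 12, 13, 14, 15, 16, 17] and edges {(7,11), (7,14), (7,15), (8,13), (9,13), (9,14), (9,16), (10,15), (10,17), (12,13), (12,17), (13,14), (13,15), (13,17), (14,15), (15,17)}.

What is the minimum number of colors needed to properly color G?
Clique number ω(G) = 3 (lower bound: χ ≥ ω).
The clique on [7, 14, 15] has size 3, forcing χ ≥ 3, and the coloring below uses 3 colors, so χ(G) = 3.
A valid 3-coloring: color 1: [7, 10, 13, 16]; color 2: [8, 9, 11, 12, 15]; color 3: [14, 17].

χ(G) = 3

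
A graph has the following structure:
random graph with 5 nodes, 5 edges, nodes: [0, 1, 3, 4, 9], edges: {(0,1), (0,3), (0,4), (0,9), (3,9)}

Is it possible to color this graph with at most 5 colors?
A valid 5-coloring: color 1: [0]; color 2: [1, 4, 9]; color 3: [3].
(χ(G) = 3 ≤ 5.)

Yes, G is 5-colorable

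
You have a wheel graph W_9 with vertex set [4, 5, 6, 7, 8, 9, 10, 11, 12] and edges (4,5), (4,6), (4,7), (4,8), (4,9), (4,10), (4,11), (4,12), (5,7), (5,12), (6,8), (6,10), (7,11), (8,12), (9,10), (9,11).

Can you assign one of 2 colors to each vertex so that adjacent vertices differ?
No, G is not 2-colorable

The clique on vertices [4, 5, 12] has size 3 > 2, so it alone needs 3 colors.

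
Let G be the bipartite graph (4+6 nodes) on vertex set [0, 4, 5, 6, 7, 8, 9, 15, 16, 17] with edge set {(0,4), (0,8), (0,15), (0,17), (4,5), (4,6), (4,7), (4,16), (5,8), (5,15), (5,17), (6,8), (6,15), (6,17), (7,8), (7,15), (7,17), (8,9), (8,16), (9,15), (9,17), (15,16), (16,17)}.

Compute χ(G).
χ(G) = 2

Clique number ω(G) = 2 (lower bound: χ ≥ ω).
The graph is bipartite (no odd cycle), so 2 colors suffice: χ(G) = 2.
A valid 2-coloring: color 1: [4, 8, 15, 17]; color 2: [0, 5, 6, 7, 9, 16].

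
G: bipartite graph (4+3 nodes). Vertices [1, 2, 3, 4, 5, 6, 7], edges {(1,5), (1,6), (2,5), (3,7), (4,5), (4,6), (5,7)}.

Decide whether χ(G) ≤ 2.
A valid 2-coloring: color 1: [3, 5, 6]; color 2: [1, 2, 4, 7].
(χ(G) = 2 ≤ 2.)

Yes, G is 2-colorable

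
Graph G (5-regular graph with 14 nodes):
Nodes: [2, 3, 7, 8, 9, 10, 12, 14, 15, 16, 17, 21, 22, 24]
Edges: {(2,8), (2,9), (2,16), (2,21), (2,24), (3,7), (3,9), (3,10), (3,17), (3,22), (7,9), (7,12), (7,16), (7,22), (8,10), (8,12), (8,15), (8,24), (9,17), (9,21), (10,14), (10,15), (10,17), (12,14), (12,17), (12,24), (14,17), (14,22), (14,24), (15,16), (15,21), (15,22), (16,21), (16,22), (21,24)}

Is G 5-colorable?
A valid 5-coloring: color 1: [8, 17, 21, 22]; color 2: [9, 10, 16, 24]; color 3: [2, 3, 12, 15]; color 4: [7, 14].
(χ(G) = 4 ≤ 5.)

Yes, G is 5-colorable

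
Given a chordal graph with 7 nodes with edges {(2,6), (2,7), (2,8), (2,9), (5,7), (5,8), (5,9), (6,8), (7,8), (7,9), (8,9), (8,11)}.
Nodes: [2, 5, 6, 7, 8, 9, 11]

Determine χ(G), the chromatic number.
χ(G) = 4

Clique number ω(G) = 4 (lower bound: χ ≥ ω).
The clique on [2, 7, 8, 9] has size 4, forcing χ ≥ 4, and the coloring below uses 4 colors, so χ(G) = 4.
A valid 4-coloring: color 1: [8]; color 2: [2, 5, 11]; color 3: [6, 9]; color 4: [7].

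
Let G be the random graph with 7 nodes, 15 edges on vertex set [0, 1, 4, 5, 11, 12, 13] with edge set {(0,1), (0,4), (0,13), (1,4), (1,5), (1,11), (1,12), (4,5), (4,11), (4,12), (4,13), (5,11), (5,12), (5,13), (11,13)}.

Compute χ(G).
χ(G) = 4

Clique number ω(G) = 4 (lower bound: χ ≥ ω).
The clique on [1, 4, 5, 11] has size 4, forcing χ ≥ 4, and the coloring below uses 4 colors, so χ(G) = 4.
A valid 4-coloring: color 1: [4]; color 2: [1, 13]; color 3: [0, 5]; color 4: [11, 12].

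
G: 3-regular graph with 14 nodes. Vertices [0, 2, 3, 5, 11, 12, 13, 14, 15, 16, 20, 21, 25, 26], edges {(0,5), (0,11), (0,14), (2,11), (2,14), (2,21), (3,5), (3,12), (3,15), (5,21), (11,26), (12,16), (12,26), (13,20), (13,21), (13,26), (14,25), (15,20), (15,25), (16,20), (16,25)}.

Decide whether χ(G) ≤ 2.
No, G is not 2-colorable

Odd cycle [2, 14, 0, 5, 3, 15, 20, 13, 21] needs 3 colors (χ ≥ 3).
Hence χ(G) ≥ 3 > 2, so no proper 2-coloring exists.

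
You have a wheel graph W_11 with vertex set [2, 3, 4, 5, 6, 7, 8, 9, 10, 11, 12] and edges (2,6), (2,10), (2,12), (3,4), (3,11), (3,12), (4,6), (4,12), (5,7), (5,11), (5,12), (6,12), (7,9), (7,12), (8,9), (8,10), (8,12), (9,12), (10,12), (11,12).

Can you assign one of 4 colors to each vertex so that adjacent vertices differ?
Yes, G is 4-colorable

A valid 4-coloring: color 1: [12]; color 2: [3, 5, 6, 9, 10]; color 3: [2, 4, 7, 8, 11].
(χ(G) = 3 ≤ 4.)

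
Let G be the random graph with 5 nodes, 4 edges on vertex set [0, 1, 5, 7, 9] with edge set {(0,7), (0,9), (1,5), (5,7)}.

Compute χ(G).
χ(G) = 2

Clique number ω(G) = 2 (lower bound: χ ≥ ω).
The graph is bipartite (no odd cycle), so 2 colors suffice: χ(G) = 2.
A valid 2-coloring: color 1: [1, 7, 9]; color 2: [0, 5].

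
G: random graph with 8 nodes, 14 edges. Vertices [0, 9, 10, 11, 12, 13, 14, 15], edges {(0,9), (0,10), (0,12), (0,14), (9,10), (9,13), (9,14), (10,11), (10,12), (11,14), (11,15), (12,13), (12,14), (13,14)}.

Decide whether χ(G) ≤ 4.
Yes, G is 4-colorable

A valid 4-coloring: color 1: [10, 14, 15]; color 2: [0, 11, 13]; color 3: [9, 12].
(χ(G) = 3 ≤ 4.)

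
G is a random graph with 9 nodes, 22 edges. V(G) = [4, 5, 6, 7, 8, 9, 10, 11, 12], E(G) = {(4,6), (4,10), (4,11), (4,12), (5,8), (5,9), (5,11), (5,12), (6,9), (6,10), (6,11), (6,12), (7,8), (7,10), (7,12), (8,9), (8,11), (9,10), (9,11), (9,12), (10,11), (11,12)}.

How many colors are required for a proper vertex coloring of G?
Clique number ω(G) = 4 (lower bound: χ ≥ ω).
The clique on [6, 9, 10, 11] has size 4, forcing χ ≥ 4, and the coloring below uses 4 colors, so χ(G) = 4.
A valid 4-coloring: color 1: [7, 11]; color 2: [8, 10, 12]; color 3: [4, 9]; color 4: [5, 6].

χ(G) = 4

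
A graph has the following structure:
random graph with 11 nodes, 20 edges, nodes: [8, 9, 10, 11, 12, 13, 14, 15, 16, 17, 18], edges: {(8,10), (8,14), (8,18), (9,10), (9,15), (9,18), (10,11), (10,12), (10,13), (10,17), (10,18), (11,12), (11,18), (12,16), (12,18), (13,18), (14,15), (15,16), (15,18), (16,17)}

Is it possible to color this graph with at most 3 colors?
No, G is not 3-colorable

The clique on vertices [10, 11, 12, 18] has size 4 > 3, so it alone needs 4 colors.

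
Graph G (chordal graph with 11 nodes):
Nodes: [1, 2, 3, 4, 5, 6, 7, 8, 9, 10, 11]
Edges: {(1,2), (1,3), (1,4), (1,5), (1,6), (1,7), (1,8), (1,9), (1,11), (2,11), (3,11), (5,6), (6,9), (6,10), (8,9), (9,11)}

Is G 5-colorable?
A valid 5-coloring: color 1: [1, 10]; color 2: [2, 3, 4, 5, 7, 9]; color 3: [6, 8, 11].
(χ(G) = 3 ≤ 5.)

Yes, G is 5-colorable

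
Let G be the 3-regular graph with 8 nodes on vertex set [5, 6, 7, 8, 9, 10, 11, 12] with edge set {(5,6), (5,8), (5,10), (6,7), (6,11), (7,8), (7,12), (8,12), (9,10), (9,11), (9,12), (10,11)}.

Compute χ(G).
Clique number ω(G) = 3 (lower bound: χ ≥ ω).
The clique on [7, 8, 12] has size 3, forcing χ ≥ 3, and the coloring below uses 3 colors, so χ(G) = 3.
A valid 3-coloring: color 1: [5, 7, 9]; color 2: [6, 10, 12]; color 3: [8, 11].

χ(G) = 3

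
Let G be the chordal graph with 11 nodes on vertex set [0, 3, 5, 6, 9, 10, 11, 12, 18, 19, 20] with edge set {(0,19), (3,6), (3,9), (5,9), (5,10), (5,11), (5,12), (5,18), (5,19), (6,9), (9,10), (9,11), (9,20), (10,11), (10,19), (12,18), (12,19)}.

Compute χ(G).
χ(G) = 4

Clique number ω(G) = 4 (lower bound: χ ≥ ω).
The clique on [5, 9, 10, 11] has size 4, forcing χ ≥ 4, and the coloring below uses 4 colors, so χ(G) = 4.
A valid 4-coloring: color 1: [0, 3, 5, 20]; color 2: [9, 18, 19]; color 3: [6, 10, 12]; color 4: [11].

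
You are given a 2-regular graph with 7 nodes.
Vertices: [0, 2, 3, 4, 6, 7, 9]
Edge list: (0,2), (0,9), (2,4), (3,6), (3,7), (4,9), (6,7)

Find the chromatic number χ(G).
χ(G) = 3

Clique number ω(G) = 3 (lower bound: χ ≥ ω).
The clique on [3, 6, 7] has size 3, forcing χ ≥ 3, and the coloring below uses 3 colors, so χ(G) = 3.
A valid 3-coloring: color 1: [0, 4, 7]; color 2: [2, 3, 9]; color 3: [6].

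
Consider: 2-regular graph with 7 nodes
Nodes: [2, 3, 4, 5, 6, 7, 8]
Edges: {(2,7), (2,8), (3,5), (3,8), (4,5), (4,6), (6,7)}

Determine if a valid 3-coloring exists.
Yes, G is 3-colorable

A valid 3-coloring: color 1: [2, 3, 6]; color 2: [5, 7, 8]; color 3: [4].
(χ(G) = 3 ≤ 3.)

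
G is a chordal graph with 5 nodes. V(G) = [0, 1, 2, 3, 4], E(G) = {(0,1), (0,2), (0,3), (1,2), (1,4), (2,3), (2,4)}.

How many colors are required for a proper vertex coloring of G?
Clique number ω(G) = 3 (lower bound: χ ≥ ω).
The clique on [0, 1, 2] has size 3, forcing χ ≥ 3, and the coloring below uses 3 colors, so χ(G) = 3.
A valid 3-coloring: color 1: [2]; color 2: [1, 3]; color 3: [0, 4].

χ(G) = 3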